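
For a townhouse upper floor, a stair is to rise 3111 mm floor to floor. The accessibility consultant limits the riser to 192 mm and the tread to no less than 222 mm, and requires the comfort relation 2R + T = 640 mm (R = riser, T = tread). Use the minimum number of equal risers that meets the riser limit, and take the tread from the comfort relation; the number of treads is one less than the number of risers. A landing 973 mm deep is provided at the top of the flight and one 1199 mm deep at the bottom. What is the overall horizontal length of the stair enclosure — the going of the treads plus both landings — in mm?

⌈3111/192⌉ = 17 risers.
Each riser is 3111/17 = 183 mm (≤ 192 mm).
T = 640 − 2·183 = 274 mm, which satisfies the 222 mm minimum.
17 risers give 16 treads; going = 16 × 274 = 4384 mm.
Add landings: 4384 + 973 + 1199 = 6556 mm.

6556 mm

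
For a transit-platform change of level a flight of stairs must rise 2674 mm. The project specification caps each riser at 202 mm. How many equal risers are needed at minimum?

14 risers

2674 / 202 = 13.238 → round up to 14 risers.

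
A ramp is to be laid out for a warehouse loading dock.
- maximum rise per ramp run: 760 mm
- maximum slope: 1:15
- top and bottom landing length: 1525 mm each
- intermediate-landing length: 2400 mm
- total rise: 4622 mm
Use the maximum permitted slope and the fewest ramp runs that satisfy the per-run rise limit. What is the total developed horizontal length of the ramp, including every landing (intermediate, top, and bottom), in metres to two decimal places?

At most 760 each: 4622/760 = 6.08, giving 7 ramp runs. That means 6 intermediate landings.
Ramp run (horizontal) at 1:15: 4622 × 15 = 69330 mm.
Intermediate landings: 6 × 2400 = 14400 mm.
Top and bottom landings: 2 × 1525 = 3050 mm.
Total = 69330 + 14400 + 3050 = 86780 mm.
= 86.78 m.

86.78 m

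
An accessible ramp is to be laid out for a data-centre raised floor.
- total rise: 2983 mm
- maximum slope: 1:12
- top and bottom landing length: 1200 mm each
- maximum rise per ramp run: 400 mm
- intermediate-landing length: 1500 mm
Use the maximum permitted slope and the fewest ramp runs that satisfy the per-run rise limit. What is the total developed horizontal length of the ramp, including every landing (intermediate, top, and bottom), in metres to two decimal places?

48.70 m

2983 / 400 = 7.457 → round up to 8 ramp runs. That means 7 intermediate landings.
Horizontal run for 2983 mm of rise at 1:12 is 2983 × 12 = 35796 mm.
7 intermediate landings contribute 7 × 1500 = 10500 mm.
Top and bottom landings: 2 × 1200 = 2400 mm.
Total = 35796 + 10500 + 2400 = 48696 mm.
= 48.70 m.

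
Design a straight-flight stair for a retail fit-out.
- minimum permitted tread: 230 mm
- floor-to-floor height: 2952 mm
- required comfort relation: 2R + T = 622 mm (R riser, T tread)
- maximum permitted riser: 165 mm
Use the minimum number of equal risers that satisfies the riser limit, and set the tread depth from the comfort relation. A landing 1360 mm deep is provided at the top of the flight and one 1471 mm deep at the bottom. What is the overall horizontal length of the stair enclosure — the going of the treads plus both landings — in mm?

2952 / 165 = 17.891 → round up to 18 risers.
R = 2952 ÷ 18 = 164 mm.
Tread T = 622 − 2 × 164 = 294 mm (≥ 230 mm).
Treads = 18 − 1 = 17; going = 17 × 294 = 4998 mm.
Add landings: 4998 + 1360 + 1471 = 7829 mm.

7829 mm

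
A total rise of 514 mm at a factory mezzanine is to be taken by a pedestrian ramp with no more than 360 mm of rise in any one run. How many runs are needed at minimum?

2 runs

514 / 360 = 1.428 → round up to 2 ramp runs.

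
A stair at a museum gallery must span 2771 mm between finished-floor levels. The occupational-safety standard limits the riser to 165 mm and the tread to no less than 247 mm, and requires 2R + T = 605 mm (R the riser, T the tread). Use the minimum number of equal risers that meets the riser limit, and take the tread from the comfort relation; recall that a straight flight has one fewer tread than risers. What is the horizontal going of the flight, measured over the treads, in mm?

2771 / 165 = 16.794 → round up to 17 risers.
Each riser is 2771/17 = 163 mm (≤ 165 mm).
Tread T = 605 − 2 × 163 = 279 mm (≥ 247 mm).
17 risers give 16 treads; going = 16 × 279 = 4464 mm.

4464 mm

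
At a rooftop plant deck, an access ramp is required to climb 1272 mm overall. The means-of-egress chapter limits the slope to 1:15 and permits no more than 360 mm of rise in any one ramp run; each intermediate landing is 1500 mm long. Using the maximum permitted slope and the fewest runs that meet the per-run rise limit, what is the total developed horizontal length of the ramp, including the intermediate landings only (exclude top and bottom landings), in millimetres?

⌈1272/360⌉ = 4 ramp runs. That means 3 intermediate landings.
Horizontal run for 1272 mm of rise at 1:15 is 1272 × 15 = 19080 mm.
3 intermediate landings contribute 3 × 1500 = 4500 mm.
Total developed length = 19080 + 4500 = 23580 mm.

23580 mm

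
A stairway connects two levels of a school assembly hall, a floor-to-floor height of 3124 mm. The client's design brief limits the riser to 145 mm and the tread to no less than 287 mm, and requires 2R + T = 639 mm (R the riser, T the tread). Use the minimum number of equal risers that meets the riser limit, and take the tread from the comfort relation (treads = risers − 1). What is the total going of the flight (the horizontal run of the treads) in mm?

7455 mm

3124 / 145 = 21.54, so 22 risers are needed.
R = 3124 ÷ 22 = 142 mm.
T = 639 − 2·142 = 355 mm, which satisfies the 287 mm minimum.
22 risers give 21 treads; going = 21 × 355 = 7455 mm.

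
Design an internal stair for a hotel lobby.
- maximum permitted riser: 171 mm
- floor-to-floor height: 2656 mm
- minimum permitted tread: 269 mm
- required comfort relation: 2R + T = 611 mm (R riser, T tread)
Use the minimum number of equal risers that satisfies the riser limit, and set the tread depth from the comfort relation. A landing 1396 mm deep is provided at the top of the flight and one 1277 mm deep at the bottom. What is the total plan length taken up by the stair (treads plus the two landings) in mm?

6858 mm

2656 / 171 = 15.53, so 16 risers are needed.
Each riser is 2656/16 = 166 mm (≤ 171 mm).
From 2R + T = 611: T = 611 − 332 = 279 mm.
Going = (16 − 1) × 279 = 4185 mm.
Add landings: 4185 + 1396 + 1277 = 6858 mm.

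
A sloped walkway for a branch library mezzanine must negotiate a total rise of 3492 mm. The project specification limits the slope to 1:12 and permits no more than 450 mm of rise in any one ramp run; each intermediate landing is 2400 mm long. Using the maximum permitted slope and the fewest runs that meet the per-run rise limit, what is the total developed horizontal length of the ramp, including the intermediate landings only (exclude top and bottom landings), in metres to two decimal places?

58.70 m

At most 450 each: 3492/450 = 7.76, giving 8 ramp runs. That means 7 intermediate landings.
Ramp run (horizontal) at 1:12: 3492 × 12 = 41904 mm.
7 intermediate landings contribute 7 × 2400 = 16800 mm.
Total developed length = 41904 + 16800 = 58704 mm.
= 58.70 m.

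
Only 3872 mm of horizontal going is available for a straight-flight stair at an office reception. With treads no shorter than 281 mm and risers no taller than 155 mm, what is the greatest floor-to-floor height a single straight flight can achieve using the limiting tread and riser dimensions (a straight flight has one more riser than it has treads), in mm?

2170 mm

3872 / 281 = 13.78, so 13 treads fit.
Risers = treads + 1 = 14.
Maximum height = 14 × 155 = 2170 mm.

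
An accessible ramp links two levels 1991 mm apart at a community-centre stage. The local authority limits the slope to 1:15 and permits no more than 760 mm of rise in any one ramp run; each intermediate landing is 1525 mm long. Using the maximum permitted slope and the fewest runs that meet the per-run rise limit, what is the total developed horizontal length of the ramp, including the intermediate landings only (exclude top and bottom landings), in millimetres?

32915 mm

1991 / 760 = 2.62, so 3 ramp runs are needed. That means 2 intermediate landings.
Horizontal run for 1991 mm of rise at 1:15 is 1991 × 15 = 29865 mm.
2 intermediate landings contribute 2 × 1525 = 3050 mm.
Total developed length = 29865 + 3050 = 32915 mm.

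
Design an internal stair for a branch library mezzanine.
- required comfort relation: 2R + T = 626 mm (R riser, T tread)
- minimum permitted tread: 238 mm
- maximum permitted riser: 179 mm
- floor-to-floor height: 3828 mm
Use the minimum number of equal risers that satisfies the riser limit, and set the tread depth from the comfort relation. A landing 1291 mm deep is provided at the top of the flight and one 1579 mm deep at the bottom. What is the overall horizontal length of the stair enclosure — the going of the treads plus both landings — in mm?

At most 179 each: 3828/179 = 21.39, giving 22 risers.
Riser R = 3828 / 22 = 174 mm, within the 179 mm limit.
Tread T = 626 − 2 × 174 = 278 mm (≥ 238 mm).
Treads = 22 − 1 = 21; going = 21 × 278 = 5838 mm.
Add landings: 5838 + 1291 + 1579 = 8708 mm.

8708 mm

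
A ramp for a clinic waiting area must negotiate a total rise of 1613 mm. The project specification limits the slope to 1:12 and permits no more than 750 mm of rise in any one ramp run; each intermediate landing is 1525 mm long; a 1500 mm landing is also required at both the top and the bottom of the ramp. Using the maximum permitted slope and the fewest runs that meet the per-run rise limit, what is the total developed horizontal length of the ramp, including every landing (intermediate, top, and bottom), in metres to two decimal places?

⌈1613/750⌉ = 3 ramp runs. That means 2 intermediate landings.
Ramp run (horizontal) at 1:12: 1613 × 12 = 19356 mm.
Intermediate landings: 2 × 1525 = 3050 mm.
Top and bottom landings: 2 × 1500 = 3000 mm.
Total = 19356 + 3050 + 3000 = 25406 mm.
= 25.41 m.

25.41 m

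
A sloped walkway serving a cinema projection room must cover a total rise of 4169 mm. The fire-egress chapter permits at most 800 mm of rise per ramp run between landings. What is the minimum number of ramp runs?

6 runs

⌈4169/800⌉ = 6 ramp runs.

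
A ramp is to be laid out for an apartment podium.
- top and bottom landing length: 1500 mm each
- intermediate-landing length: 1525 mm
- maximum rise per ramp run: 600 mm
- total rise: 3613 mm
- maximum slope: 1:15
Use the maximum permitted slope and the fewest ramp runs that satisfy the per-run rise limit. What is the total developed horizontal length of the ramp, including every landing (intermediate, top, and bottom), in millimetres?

66345 mm

At most 600 each: 3613/600 = 6.02, giving 7 ramp runs. That means 6 intermediate landings.
Horizontal run for 3613 mm of rise at 1:15 is 3613 × 15 = 54195 mm.
6 intermediate landings contribute 6 × 1525 = 9150 mm.
Top and bottom landings: 2 × 1500 = 3000 mm.
Total = 54195 + 9150 + 3000 = 66345 mm.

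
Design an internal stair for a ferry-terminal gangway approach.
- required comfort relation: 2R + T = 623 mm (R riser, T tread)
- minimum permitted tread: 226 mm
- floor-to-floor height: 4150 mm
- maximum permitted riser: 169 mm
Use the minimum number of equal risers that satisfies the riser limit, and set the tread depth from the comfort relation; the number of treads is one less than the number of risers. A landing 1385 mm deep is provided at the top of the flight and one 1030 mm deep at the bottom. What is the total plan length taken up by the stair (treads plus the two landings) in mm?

At most 169 each: 4150/169 = 24.56, giving 25 risers.
R = 4150 ÷ 25 = 166 mm.
From 2R + T = 623: T = 623 − 332 = 291 mm.
Going = (25 − 1) × 291 = 6984 mm.
Enclosure = 6984 + 1385 + 1030 = 9399 mm.

9399 mm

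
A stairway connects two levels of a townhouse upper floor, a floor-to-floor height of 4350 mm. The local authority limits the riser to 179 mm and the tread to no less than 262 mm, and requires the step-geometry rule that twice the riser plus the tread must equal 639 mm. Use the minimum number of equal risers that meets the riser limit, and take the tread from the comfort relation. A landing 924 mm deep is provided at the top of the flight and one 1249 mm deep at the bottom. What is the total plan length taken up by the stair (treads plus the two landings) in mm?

9157 mm

4350 / 179 = 24.302 → round up to 25 risers.
Each riser is 4350/25 = 174 mm (≤ 179 mm).
Tread T = 639 − 2 × 174 = 291 mm (≥ 262 mm).
Treads = 25 − 1 = 24; going = 24 × 291 = 6984 mm.
Add landings: 6984 + 924 + 1249 = 9157 mm.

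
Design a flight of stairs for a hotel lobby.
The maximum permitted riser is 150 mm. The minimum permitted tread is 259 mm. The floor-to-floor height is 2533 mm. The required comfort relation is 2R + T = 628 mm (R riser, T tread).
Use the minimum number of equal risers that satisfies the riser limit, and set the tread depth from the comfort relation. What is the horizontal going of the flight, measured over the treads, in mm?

5280 mm

At most 150 each: 2533/150 = 16.89, giving 17 risers.
R = 2533 ÷ 17 = 149 mm.
Tread T = 628 − 2 × 149 = 330 mm (≥ 259 mm).
17 risers give 16 treads; going = 16 × 330 = 5280 mm.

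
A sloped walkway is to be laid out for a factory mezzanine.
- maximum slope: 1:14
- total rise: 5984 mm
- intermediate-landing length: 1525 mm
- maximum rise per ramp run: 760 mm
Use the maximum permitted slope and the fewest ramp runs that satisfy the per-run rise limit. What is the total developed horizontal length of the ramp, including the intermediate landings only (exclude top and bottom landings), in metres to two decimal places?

94.45 m

⌈5984/760⌉ = 8 ramp runs. That means 7 intermediate landings.
Horizontal run for 5984 mm of rise at 1:14 is 5984 × 14 = 83776 mm.
7 intermediate landings contribute 7 × 1525 = 10675 mm.
Developed length = 83776 + 10675 = 94451 mm.
= 94.45 m.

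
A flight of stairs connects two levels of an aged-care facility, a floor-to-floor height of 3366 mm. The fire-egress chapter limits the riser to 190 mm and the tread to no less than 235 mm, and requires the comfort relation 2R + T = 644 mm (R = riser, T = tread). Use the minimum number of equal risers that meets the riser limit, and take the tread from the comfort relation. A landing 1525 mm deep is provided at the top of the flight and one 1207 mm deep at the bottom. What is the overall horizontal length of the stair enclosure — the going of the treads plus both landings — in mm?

7322 mm

3366 / 190 = 17.72, so 18 risers are needed.
Each riser is 3366/18 = 187 mm (≤ 190 mm).
From 2R + T = 644: T = 644 − 374 = 270 mm.
18 risers give 17 treads; going = 17 × 270 = 4590 mm.
Enclosure = 4590 + 1525 + 1207 = 7322 mm.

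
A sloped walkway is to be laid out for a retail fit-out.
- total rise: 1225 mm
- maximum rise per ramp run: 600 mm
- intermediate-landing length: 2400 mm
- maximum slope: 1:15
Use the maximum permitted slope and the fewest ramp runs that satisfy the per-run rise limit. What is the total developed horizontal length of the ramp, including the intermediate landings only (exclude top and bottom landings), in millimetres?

23175 mm

1225 / 600 = 2.04, so 3 ramp runs are needed. That means 2 intermediate landings.
Ramp run (horizontal) at 1:15: 1225 × 15 = 18375 mm.
2 intermediate landings contribute 2 × 2400 = 4800 mm.
Total developed length = 18375 + 4800 = 23175 mm.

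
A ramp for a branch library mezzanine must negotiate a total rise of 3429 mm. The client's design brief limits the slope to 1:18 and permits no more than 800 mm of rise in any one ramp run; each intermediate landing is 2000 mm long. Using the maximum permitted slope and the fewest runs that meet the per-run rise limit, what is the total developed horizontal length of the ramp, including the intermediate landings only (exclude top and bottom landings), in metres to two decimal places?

69.72 m

At most 800 each: 3429/800 = 4.29, giving 5 ramp runs. That means 4 intermediate landings.
Horizontal run for 3429 mm of rise at 1:18 is 3429 × 18 = 61722 mm.
Intermediate landings: 4 × 2000 = 8000 mm.
Developed length = 61722 + 8000 = 69722 mm.
= 69.72 m.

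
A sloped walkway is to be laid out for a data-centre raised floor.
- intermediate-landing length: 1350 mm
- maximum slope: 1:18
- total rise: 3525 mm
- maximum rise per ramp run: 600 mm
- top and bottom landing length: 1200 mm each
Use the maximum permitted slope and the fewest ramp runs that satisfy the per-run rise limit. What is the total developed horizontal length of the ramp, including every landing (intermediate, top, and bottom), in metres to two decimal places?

At most 600 each: 3525/600 = 5.88, giving 6 ramp runs. That means 5 intermediate landings.
Horizontal run for 3525 mm of rise at 1:18 is 3525 × 18 = 63450 mm.
5 intermediate landings contribute 5 × 1350 = 6750 mm.
Top and bottom landings: 2 × 1200 = 2400 mm.
Total = 63450 + 6750 + 2400 = 72600 mm.
= 72.60 m.

72.60 m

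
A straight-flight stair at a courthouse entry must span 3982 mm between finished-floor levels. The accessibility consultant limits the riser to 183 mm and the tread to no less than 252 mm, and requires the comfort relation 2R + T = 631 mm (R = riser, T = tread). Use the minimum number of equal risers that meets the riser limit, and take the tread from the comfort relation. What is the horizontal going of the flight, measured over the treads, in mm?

5649 mm

3982 / 183 = 21.76, so 22 risers are needed.
Riser R = 3982 / 22 = 181 mm, within the 183 mm limit.
From 2R + T = 631: T = 631 − 362 = 269 mm.
Going = (22 − 1) × 269 = 5649 mm.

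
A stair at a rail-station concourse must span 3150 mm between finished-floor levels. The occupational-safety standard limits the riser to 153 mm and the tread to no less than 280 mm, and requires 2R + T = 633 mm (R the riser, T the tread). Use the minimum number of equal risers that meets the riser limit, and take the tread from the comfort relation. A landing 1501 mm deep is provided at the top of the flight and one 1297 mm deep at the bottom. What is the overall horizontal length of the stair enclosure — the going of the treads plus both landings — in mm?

9458 mm

At most 153 each: 3150/153 = 20.59, giving 21 risers.
Each riser is 3150/21 = 150 mm (≤ 153 mm).
Tread T = 633 − 2 × 150 = 333 mm (≥ 280 mm).
Treads = 21 − 1 = 20; going = 20 × 333 = 6660 mm.
Enclosure = 6660 + 1501 + 1297 = 9458 mm.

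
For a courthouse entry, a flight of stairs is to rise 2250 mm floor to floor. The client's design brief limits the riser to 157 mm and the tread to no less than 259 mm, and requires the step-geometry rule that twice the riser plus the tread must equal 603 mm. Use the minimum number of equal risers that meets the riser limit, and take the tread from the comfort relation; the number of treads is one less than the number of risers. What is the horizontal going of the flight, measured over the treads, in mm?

⌈2250/157⌉ = 15 risers.
R = 2250 ÷ 15 = 150 mm.
Tread T = 603 − 2 × 150 = 303 mm (≥ 259 mm).
15 risers give 14 treads; going = 14 × 303 = 4242 mm.

4242 mm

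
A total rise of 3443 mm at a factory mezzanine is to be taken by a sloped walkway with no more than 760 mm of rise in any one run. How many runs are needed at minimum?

3443 / 760 = 4.530 → round up to 5 ramp runs.

5 runs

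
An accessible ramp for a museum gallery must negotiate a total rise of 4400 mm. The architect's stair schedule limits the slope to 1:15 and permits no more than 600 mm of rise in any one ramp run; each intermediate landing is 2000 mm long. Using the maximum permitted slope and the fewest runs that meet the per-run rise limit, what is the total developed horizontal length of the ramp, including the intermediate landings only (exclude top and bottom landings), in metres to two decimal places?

4400 / 600 = 7.33, so 8 ramp runs are needed. That means 7 intermediate landings.
Horizontal run for 4400 mm of rise at 1:15 is 4400 × 15 = 66000 mm.
Intermediate landings: 7 × 2000 = 14000 mm.
Total developed length = 66000 + 14000 = 80000 mm.
= 80.00 m.

80.00 m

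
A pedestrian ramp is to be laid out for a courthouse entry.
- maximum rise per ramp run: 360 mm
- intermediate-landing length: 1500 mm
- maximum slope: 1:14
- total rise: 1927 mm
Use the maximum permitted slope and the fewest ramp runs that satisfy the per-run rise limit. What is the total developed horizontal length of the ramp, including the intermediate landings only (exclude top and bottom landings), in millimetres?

34478 mm

1927 / 360 = 5.35, so 6 ramp runs are needed. That means 5 intermediate landings.
Horizontal run for 1927 mm of rise at 1:14 is 1927 × 14 = 26978 mm.
5 intermediate landings contribute 5 × 1500 = 7500 mm.
Developed length = 26978 + 7500 = 34478 mm.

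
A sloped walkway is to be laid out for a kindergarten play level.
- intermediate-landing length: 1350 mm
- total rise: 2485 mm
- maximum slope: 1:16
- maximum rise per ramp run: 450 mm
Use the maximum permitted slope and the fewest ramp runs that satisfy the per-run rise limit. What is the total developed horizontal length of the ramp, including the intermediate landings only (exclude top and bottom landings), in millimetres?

46510 mm

2485 / 450 = 5.522 → round up to 6 ramp runs. That means 5 intermediate landings.
Horizontal run for 2485 mm of rise at 1:16 is 2485 × 16 = 39760 mm.
5 intermediate landings contribute 5 × 1350 = 6750 mm.
Developed length = 39760 + 6750 = 46510 mm.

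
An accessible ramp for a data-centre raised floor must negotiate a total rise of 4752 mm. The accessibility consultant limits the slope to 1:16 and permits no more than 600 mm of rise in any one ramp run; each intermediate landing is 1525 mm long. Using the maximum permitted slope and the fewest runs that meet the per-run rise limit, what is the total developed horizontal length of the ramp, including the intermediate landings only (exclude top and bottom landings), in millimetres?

4752 / 600 = 7.920 → round up to 8 ramp runs. That means 7 intermediate landings.
Ramp run (horizontal) at 1:16: 4752 × 16 = 76032 mm.
7 intermediate landings contribute 7 × 1525 = 10675 mm.
Developed length = 76032 + 10675 = 86707 mm.

86707 mm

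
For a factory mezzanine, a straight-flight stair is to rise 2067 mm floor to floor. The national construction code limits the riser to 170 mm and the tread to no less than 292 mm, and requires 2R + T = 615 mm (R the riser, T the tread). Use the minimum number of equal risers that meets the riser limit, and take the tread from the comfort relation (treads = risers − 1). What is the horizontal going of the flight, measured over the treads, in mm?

3564 mm

2067 / 170 = 12.159 → round up to 13 risers.
Each riser is 2067/13 = 159 mm (≤ 170 mm).
Tread T = 615 − 2 × 159 = 297 mm (≥ 292 mm).
Going = (13 − 1) × 297 = 3564 mm.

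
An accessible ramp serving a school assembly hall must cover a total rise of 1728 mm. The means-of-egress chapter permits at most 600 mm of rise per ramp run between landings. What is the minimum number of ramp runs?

1728 / 600 = 2.880 → round up to 3 ramp runs.

3 runs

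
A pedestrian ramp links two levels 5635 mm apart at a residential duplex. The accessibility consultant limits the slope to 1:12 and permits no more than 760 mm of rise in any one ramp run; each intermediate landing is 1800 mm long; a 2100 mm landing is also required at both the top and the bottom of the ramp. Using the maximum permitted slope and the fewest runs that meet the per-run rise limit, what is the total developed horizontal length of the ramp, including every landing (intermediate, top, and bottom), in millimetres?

84420 mm

5635 / 760 = 7.414 → round up to 8 ramp runs. That means 7 intermediate landings.
Horizontal run for 5635 mm of rise at 1:12 is 5635 × 12 = 67620 mm.
Intermediate landings: 7 × 1800 = 12600 mm.
Top and bottom landings: 2 × 2100 = 4200 mm.
Total = 67620 + 12600 + 4200 = 84420 mm.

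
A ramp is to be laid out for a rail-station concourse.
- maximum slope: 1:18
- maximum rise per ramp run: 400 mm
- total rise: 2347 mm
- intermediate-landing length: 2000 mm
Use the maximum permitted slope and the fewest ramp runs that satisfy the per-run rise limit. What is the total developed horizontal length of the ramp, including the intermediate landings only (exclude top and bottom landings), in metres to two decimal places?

52.25 m

At most 400 each: 2347/400 = 5.87, giving 6 ramp runs. That means 5 intermediate landings.
Horizontal run for 2347 mm of rise at 1:18 is 2347 × 18 = 42246 mm.
5 intermediate landings contribute 5 × 2000 = 10000 mm.
Developed length = 42246 + 10000 = 52246 mm.
= 52.25 m.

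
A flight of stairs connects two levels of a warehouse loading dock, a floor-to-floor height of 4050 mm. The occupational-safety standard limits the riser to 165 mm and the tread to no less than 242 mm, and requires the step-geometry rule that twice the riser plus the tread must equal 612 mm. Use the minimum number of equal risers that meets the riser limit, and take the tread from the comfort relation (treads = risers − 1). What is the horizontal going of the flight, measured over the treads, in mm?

4050 / 165 = 24.545 → round up to 25 risers.
R = 4050 ÷ 25 = 162 mm.
T = 612 − 2·162 = 288 mm, which satisfies the 242 mm minimum.
Treads = 25 − 1 = 24; going = 24 × 288 = 6912 mm.

6912 mm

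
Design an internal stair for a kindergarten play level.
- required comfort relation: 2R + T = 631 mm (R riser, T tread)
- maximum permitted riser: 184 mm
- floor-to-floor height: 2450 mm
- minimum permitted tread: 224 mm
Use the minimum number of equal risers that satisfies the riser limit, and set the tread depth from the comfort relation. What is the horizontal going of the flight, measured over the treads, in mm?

3653 mm

At most 184 each: 2450/184 = 13.32, giving 14 risers.
Riser R = 2450 / 14 = 175 mm, within the 184 mm limit.
T = 631 − 2·175 = 281 mm, which satisfies the 224 mm minimum.
14 risers give 13 treads; going = 13 × 281 = 3653 mm.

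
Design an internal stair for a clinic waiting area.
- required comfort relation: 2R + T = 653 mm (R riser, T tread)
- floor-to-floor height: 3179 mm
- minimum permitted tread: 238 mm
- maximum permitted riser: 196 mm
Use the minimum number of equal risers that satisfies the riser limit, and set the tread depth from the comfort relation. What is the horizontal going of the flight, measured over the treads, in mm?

⌈3179/196⌉ = 17 risers.
Each riser is 3179/17 = 187 mm (≤ 196 mm).
T = 653 − 2·187 = 279 mm, which satisfies the 238 mm minimum.
17 risers give 16 treads; going = 16 × 279 = 4464 mm.

4464 mm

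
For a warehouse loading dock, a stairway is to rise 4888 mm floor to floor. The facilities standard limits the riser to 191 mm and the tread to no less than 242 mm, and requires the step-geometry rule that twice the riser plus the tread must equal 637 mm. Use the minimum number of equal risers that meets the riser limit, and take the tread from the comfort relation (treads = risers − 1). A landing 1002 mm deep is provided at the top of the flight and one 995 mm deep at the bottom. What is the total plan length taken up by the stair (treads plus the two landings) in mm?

4888 / 191 = 25.59, so 26 risers are needed.
R = 4888 ÷ 26 = 188 mm.
T = 637 − 2·188 = 261 mm, which satisfies the 242 mm minimum.
Going = (26 − 1) × 261 = 6525 mm.
Enclosure = 6525 + 1002 + 995 = 8522 mm.

8522 mm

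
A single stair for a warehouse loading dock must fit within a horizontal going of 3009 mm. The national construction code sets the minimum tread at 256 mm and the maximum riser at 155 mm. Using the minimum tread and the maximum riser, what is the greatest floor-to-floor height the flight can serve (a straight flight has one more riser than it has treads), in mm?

1860 mm

Treads that fit: ⌊3009 / 256⌋ = 11.
Risers = treads + 1 = 12.
Maximum height = 12 × 155 = 1860 mm.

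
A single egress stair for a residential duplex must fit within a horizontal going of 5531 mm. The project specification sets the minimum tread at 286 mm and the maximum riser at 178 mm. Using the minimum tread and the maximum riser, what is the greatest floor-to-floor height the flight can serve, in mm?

3560 mm

Treads that fit: ⌊5531 / 286⌋ = 19.
Risers = treads + 1 = 20.
Maximum height = 20 × 178 = 3560 mm.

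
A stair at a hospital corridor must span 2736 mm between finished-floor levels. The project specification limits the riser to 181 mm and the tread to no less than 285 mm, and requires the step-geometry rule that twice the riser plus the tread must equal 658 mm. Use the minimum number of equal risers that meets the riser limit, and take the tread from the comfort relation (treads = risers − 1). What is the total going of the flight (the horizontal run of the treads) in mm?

2736 / 181 = 15.116 → round up to 16 risers.
Each riser is 2736/16 = 171 mm (≤ 181 mm).
From 2R + T = 658: T = 658 − 342 = 316 mm.
Treads = 16 − 1 = 15; going = 15 × 316 = 4740 mm.

4740 mm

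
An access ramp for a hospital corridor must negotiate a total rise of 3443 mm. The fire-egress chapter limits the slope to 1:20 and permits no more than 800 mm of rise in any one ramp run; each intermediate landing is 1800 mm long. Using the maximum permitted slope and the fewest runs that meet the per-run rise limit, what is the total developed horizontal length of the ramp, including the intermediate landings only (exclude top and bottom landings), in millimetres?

3443 / 800 = 4.304 → round up to 5 ramp runs. That means 4 intermediate landings.
Horizontal run for 3443 mm of rise at 1:20 is 3443 × 20 = 68860 mm.
Intermediate landings: 4 × 1800 = 7200 mm.
Total developed length = 68860 + 7200 = 76060 mm.

76060 mm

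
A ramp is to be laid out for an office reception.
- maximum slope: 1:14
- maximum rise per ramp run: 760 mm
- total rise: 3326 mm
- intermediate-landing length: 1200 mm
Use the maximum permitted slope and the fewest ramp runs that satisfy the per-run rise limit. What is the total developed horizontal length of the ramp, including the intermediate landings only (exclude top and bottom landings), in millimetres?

3326 / 760 = 4.376 → round up to 5 ramp runs. That means 4 intermediate landings.
Ramp run (horizontal) at 1:14: 3326 × 14 = 46564 mm.
Intermediate landings: 4 × 1200 = 4800 mm.
Total developed length = 46564 + 4800 = 51364 mm.

51364 mm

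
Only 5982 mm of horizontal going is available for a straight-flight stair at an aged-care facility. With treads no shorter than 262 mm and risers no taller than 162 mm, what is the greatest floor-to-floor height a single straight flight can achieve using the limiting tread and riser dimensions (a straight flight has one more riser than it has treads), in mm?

3726 mm

5982 / 262 = 22.83, so 22 treads fit.
Risers = treads + 1 = 23.
Maximum height = 23 × 162 = 3726 mm.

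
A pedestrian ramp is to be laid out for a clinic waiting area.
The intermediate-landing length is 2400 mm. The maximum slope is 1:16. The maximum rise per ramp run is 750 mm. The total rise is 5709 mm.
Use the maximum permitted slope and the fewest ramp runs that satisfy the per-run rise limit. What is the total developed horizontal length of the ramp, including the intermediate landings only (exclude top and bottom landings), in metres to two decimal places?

5709 / 750 = 7.61, so 8 ramp runs are needed. That means 7 intermediate landings.
Horizontal run for 5709 mm of rise at 1:16 is 5709 × 16 = 91344 mm.
7 intermediate landings contribute 7 × 2400 = 16800 mm.
Developed length = 91344 + 16800 = 108144 mm.
= 108.14 m.

108.14 m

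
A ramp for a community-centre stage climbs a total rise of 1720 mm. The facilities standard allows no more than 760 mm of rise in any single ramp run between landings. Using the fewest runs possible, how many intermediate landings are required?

1720 / 760 = 2.26, so 3 ramp runs are needed.
3 runs are separated by 2 intermediate landings.

2 intermediate landings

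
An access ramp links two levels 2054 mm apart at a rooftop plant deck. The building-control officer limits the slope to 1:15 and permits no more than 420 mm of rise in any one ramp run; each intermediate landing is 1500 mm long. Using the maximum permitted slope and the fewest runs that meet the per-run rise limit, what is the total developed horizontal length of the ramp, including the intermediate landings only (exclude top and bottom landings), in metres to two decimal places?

36.81 m

At most 420 each: 2054/420 = 4.89, giving 5 ramp runs. That means 4 intermediate landings.
Ramp run (horizontal) at 1:15: 2054 × 15 = 30810 mm.
Intermediate landings: 4 × 1500 = 6000 mm.
Developed length = 30810 + 6000 = 36810 mm.
= 36.81 m.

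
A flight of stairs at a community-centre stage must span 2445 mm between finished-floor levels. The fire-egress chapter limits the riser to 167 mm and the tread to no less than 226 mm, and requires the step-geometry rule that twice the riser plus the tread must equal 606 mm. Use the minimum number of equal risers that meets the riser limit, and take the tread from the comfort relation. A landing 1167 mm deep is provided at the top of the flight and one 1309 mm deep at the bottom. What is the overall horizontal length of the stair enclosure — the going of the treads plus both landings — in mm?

6396 mm

At most 167 each: 2445/167 = 14.64, giving 15 risers.
R = 2445 ÷ 15 = 163 mm.
From 2R + T = 606: T = 606 − 326 = 280 mm.
Treads = 15 − 1 = 14; going = 14 × 280 = 3920 mm.
Add landings: 3920 + 1167 + 1309 = 6396 mm.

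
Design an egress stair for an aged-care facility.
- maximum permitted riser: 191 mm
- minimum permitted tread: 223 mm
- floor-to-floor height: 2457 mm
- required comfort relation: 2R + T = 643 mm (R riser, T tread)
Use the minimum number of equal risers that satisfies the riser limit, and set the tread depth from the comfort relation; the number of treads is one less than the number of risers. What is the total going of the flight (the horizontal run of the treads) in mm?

3180 mm

2457 / 191 = 12.864 → round up to 13 risers.
R = 2457 ÷ 13 = 189 mm.
From 2R + T = 643: T = 643 − 378 = 265 mm.
13 risers give 12 treads; going = 12 × 265 = 3180 mm.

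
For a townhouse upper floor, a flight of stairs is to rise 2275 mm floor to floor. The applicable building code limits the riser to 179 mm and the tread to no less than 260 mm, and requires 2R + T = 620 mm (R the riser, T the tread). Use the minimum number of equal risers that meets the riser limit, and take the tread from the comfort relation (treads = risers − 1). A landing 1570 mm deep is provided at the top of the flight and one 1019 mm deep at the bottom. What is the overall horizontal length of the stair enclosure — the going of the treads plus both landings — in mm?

5829 mm

⌈2275/179⌉ = 13 risers.
Each riser is 2275/13 = 175 mm (≤ 179 mm).
T = 620 − 2·175 = 270 mm, which satisfies the 260 mm minimum.
13 risers give 12 treads; going = 12 × 270 = 3240 mm.
Enclosure = 3240 + 1570 + 1019 = 5829 mm.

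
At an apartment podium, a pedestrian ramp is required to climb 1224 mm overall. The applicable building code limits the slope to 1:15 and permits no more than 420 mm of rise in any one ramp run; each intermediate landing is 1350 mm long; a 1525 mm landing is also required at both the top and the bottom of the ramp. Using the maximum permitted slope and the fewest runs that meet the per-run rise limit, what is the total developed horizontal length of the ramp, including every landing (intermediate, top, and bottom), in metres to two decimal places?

24.11 m

1224 / 420 = 2.914 → round up to 3 ramp runs. That means 2 intermediate landings.
Horizontal run for 1224 mm of rise at 1:15 is 1224 × 15 = 18360 mm.
2 intermediate landings contribute 2 × 1350 = 2700 mm.
Top and bottom landings: 2 × 1525 = 3050 mm.
Total = 18360 + 2700 + 3050 = 24110 mm.
= 24.11 m.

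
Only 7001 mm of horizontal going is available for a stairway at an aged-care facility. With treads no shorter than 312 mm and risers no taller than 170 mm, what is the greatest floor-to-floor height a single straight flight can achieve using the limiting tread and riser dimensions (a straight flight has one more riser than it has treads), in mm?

3910 mm

7001 / 312 = 22.44, so 22 treads fit.
Risers = treads + 1 = 23.
Maximum height = 23 × 170 = 3910 mm.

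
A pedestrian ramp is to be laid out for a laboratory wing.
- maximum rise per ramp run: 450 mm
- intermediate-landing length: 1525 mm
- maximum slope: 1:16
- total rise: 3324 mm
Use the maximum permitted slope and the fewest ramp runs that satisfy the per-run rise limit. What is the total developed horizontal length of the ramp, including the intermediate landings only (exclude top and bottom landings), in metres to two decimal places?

63.86 m

3324 / 450 = 7.387 → round up to 8 ramp runs. That means 7 intermediate landings.
Horizontal run for 3324 mm of rise at 1:16 is 3324 × 16 = 53184 mm.
Intermediate landings: 7 × 1525 = 10675 mm.
Developed length = 53184 + 10675 = 63859 mm.
= 63.86 m.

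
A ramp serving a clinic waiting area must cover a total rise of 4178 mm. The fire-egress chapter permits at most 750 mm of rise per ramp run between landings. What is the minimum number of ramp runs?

6 runs

4178 / 750 = 5.57, so 6 ramp runs are needed.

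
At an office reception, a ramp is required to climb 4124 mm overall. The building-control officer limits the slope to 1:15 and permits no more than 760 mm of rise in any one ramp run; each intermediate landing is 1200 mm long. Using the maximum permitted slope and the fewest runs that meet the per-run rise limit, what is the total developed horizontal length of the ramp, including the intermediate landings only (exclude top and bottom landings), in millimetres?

67860 mm

⌈4124/760⌉ = 6 ramp runs. That means 5 intermediate landings.
Horizontal run for 4124 mm of rise at 1:15 is 4124 × 15 = 61860 mm.
Intermediate landings: 5 × 1200 = 6000 mm.
Developed length = 61860 + 6000 = 67860 mm.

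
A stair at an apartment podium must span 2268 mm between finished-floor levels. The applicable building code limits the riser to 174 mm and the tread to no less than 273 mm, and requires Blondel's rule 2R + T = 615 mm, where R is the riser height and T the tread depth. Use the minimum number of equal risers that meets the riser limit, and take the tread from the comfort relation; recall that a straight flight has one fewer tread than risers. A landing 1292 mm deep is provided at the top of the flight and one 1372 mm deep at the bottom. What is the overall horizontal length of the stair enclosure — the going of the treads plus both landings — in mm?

6447 mm

2268 / 174 = 13.034 → round up to 14 risers.
Riser R = 2268 / 14 = 162 mm, within the 174 mm limit.
T = 615 − 2·162 = 291 mm, which satisfies the 273 mm minimum.
Treads = 14 − 1 = 13; going = 13 × 291 = 3783 mm.
Add landings: 3783 + 1292 + 1372 = 6447 mm.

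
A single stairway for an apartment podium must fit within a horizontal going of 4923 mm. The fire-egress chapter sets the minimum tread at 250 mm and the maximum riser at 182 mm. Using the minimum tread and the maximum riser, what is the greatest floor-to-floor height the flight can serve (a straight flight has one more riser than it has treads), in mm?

3640 mm

4923 / 250 = 19.69, so 19 treads fit.
Risers = treads + 1 = 20.
Maximum height = 20 × 182 = 3640 mm.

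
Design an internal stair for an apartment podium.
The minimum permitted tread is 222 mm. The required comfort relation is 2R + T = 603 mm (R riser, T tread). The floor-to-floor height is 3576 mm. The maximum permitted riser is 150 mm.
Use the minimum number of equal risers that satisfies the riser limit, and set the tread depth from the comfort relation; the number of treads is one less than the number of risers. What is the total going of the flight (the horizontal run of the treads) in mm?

7015 mm

3576 / 150 = 23.84, so 24 risers are needed.
Riser R = 3576 / 24 = 149 mm, within the 150 mm limit.
T = 603 − 2·149 = 305 mm, which satisfies the 222 mm minimum.
Treads = 24 − 1 = 23; going = 23 × 305 = 7015 mm.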